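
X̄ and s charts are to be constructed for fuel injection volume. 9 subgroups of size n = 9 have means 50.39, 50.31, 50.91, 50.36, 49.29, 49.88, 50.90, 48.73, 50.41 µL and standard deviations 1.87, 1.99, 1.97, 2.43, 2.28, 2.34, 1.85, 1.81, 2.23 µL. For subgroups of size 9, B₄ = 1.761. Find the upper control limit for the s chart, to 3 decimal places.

s̄ = (1.87 + 1.99 + 1.97 + 2.43 + 2.28 + 2.34 + 1.85 + 1.81 + 2.23) / 9 = 2.0856
UCL_s = B₄·s̄ = 1.761 × 2.0856 = 3.6727

3.673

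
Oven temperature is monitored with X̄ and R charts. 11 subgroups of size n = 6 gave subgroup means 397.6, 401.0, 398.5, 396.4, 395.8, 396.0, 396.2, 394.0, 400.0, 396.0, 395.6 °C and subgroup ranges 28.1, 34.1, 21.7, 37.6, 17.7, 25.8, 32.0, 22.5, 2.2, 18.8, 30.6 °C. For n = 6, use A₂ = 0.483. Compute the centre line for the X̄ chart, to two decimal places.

397.01

X̄̄ = (397.6 + 401.0 + 398.5 + 396.4 + 395.8 + 396.0 + 396.2 + 394.0 + 400.0 + 396.0 + 395.6) / 11 = 4367.1000 / 11 = 397.0091
CL = X̄̄ = 397.0091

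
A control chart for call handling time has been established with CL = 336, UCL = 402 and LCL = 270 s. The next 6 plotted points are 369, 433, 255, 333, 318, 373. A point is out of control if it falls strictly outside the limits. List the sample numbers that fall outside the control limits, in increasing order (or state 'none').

Compare each point to [270, 402]: sample 2 = 433 > UCL; sample 3 = 255 < LCL.

2, 3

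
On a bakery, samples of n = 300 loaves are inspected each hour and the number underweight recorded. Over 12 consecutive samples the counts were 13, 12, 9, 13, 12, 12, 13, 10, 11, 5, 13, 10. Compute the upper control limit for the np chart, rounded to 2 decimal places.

20.88

p̄ = Σdᵢ / (k·n) = 133 / (12 × 300) = 0.03694
UCL = np̄ + 3·√(np̄(1−p̄)) = 11.0833 + 3 × √(11.0833×0.96306) = 11.0833 + 3 × 3.2671 = 20.8846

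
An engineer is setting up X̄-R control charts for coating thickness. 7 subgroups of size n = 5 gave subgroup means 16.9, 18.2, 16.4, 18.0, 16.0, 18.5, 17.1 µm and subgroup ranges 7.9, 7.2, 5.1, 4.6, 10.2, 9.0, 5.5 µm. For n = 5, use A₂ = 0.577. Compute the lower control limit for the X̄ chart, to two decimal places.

X̄̄ = (16.9 + 18.2 + 16.4 + 18.0 + 16.0 + 18.5 + 17.1) / 7 = 121.1000 / 7 = 17.3000
R̄ = (7.9 + 7.2 + 5.1 + 4.6 + 10.2 + 9.0 + 5.5) / 7 = 49.5000 / 7 = 7.0714
LCL = X̄̄ − A₂·R̄ = 17.3000 − 0.577 × 7.0714 = 13.2198

13.22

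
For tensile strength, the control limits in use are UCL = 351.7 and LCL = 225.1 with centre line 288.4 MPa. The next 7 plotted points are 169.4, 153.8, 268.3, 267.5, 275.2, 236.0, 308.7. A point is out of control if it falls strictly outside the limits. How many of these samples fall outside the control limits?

2

Compare each point to [225.1, 351.7]: sample 1 = 169.4 < LCL; sample 2 = 153.8 < LCL.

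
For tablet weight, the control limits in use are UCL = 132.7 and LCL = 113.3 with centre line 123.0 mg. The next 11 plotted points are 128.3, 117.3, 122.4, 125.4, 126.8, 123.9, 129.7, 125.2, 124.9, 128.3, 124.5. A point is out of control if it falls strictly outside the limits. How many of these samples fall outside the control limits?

All 11 points lie within [113.3, 132.7].

0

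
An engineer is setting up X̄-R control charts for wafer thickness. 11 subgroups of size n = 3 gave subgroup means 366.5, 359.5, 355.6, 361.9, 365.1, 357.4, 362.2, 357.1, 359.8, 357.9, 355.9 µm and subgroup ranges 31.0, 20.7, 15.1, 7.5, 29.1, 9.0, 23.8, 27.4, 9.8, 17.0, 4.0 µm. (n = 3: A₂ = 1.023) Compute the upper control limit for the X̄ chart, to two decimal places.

X̄̄ = (366.5 + 359.5 + 355.6 + 361.9 + 365.1 + 357.4 + 362.2 + 357.1 + 359.8 + 357.9 + 355.9) / 11 = 3958.9000 / 11 = 359.9000
R̄ = (31.0 + 20.7 + 15.1 + 7.5 + 29.1 + 9.0 + 23.8 + 27.4 + 9.8 + 17.0 + 4.0) / 11 = 194.4000 / 11 = 17.6727
UCL = X̄̄ + A₂·R̄ = 359.9000 + 1.023 × 17.6727 = 377.9792

377.98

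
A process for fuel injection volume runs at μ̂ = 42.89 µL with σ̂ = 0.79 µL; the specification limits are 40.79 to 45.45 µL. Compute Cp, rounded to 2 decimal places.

Cp = (USL − LSL) / (6σ̂) = (45.45 − 40.79) / (6 × 0.79) = 4.6600 / 4.7400 = 0.9831

0.98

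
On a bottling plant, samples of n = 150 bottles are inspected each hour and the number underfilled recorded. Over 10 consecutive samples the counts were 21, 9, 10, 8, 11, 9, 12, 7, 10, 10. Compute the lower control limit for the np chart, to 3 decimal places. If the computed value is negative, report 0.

p̄ = Σdᵢ / (k·n) = 107 / (10 × 150) = 0.07133
LCL = np̄ − 3·√(np̄(1−p̄)) = 10.7000 − 3 × 3.1523 = 1.2432

1.243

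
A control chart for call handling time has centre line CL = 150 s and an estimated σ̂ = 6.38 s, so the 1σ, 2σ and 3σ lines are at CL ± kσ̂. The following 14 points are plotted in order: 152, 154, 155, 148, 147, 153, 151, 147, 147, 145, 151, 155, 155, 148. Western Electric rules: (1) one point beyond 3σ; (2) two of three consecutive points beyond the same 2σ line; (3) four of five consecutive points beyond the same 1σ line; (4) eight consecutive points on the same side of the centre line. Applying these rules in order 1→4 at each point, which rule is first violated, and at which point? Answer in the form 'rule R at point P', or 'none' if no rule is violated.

none

Zone of each point (C = within 1σ̂, B = 1σ̂–2σ̂, A = 2σ̂–3σ̂, * = beyond 3σ̂; sign = side of CL): 1:+C, 2:+C, 3:+C, 4:-C, 5:-C, 6:+C, 7:+C, 8:-C, 9:-C, 10:-C, 11:+C, 12:+C, 13:+C, 14:-C
No rule fires across all 14 points.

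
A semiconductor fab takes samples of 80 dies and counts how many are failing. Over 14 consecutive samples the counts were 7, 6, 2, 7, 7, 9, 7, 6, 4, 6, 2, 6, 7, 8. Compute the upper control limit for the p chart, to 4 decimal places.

p̄ = Σdᵢ / (k·n) = 84 / (14 × 80) = 0.07500
UCL = p̄ + 3·√(p̄(1−p̄)/n) = 0.07500 + 3 × √(0.07500×0.92500/80) = 0.07500 + 3 × 0.02945 = 0.16334

0.1633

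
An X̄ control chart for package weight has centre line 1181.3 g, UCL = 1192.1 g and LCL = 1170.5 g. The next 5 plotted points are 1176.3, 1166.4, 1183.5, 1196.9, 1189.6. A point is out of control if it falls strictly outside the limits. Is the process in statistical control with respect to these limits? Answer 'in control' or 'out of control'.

Compare each point to [1170.5, 1192.1]: sample 2 = 1166.4 < LCL; sample 4 = 1196.9 > UCL.

out of control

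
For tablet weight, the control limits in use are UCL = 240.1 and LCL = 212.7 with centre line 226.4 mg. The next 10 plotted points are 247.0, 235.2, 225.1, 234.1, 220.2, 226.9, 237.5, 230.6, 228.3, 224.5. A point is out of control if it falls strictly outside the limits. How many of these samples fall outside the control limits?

1

Compare each point to [212.7, 240.1]: sample 1 = 247.0 > UCL.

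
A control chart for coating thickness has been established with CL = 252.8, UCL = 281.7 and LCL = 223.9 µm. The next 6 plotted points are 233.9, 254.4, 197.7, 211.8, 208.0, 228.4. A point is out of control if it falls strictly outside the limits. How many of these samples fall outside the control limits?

3

Compare each point to [223.9, 281.7]: sample 3 = 197.7 < LCL; sample 4 = 211.8 < LCL; sample 5 = 208.0 < LCL.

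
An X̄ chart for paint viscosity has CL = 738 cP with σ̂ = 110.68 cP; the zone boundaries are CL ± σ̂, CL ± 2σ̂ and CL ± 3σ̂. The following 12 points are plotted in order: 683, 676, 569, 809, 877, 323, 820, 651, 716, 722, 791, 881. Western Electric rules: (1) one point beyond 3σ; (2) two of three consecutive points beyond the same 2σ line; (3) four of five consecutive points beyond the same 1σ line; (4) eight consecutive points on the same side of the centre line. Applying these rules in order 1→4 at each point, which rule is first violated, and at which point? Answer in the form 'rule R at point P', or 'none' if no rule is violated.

rule 1 at point 6

Zone of each point (C = within 1σ̂, B = 1σ̂–2σ̂, A = 2σ̂–3σ̂, * = beyond 3σ̂; sign = side of CL): 1:-C, 2:-C, 3:-B, 4:+C, 5:+B, 6:-*, 7:+C, 8:-C, 9:-C, 10:-C, 11:+C, 12:+B
Rule 1 (one point beyond the 3σ limits) is satisfied at point 6.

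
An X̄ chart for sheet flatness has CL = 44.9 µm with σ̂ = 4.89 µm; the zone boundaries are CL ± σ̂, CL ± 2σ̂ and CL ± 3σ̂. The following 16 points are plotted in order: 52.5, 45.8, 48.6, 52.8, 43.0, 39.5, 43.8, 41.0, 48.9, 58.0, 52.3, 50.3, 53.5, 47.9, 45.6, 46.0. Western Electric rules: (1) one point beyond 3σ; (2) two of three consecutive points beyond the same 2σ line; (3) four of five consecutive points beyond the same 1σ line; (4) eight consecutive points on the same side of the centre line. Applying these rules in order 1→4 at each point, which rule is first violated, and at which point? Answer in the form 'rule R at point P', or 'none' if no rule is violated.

Zone of each point (C = within 1σ̂, B = 1σ̂–2σ̂, A = 2σ̂–3σ̂, * = beyond 3σ̂; sign = side of CL): 1:+B, 2:+C, 3:+C, 4:+B, 5:-C, 6:-B, 7:-C, 8:-C, 9:+C, 10:+A, 11:+B, 12:+B, 13:+B, 14:+C, 15:+C, 16:+C
Rule 3 (four of five consecutive points beyond the same 1σ limit) is satisfied at point 13.

rule 3 at point 13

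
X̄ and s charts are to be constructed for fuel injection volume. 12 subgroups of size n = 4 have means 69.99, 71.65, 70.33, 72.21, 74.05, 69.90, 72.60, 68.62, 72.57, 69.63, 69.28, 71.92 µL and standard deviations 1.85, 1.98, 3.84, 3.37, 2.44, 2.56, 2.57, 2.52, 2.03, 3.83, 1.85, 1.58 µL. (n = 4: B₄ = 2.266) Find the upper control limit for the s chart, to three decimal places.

s̄ = (1.85 + 1.98 + 3.84 + 3.37 + 2.44 + 2.56 + 2.57 + 2.52 + 2.03 + 3.83 + 1.85 + 1.58) / 12 = 2.5350
UCL_s = B₄·s̄ = 2.266 × 2.5350 = 5.7443

5.744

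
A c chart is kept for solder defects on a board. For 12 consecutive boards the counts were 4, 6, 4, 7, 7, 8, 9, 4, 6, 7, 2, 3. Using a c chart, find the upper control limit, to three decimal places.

c̄ = (4 + 6 + 4 + 7 + 7 + 8 + 9 + 4 + 6 + 7 + 2 + 3) / 12 = 67 / 12 = 5.5833
UCL = c̄ + 3√c̄ = 5.5833 + 3 × √5.5833 = 5.5833 + 3 × 2.3629 = 12.6721

12.672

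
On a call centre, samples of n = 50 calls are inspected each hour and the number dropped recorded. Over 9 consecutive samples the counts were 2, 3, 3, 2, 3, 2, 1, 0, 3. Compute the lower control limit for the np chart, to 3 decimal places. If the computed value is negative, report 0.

0.000

p̄ = Σdᵢ / (k·n) = 19 / (9 × 50) = 0.04222
LCL = np̄ − 3·√(np̄(1−p̄)) = 2.1111 − 3 × 1.4220 = -2.1548 → 0 (negative, so LCL = 0)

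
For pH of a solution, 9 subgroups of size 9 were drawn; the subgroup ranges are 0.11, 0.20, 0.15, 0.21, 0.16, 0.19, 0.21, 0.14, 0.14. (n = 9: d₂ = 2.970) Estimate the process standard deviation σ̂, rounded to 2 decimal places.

R̄ = (0.11 + 0.20 + 0.15 + 0.21 + 0.16 + 0.19 + 0.21 + 0.14 + 0.14) / 9 = 0.1678
σ̂ = R̄ / d₂ = 0.1678 / 2.970 = 0.0565

0.06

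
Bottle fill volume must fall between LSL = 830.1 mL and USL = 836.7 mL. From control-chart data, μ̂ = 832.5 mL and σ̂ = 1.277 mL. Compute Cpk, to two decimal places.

0.63

Cpu = (USL − μ̂) / (3σ̂) = (836.7 − 832.5) / (3 × 1.277) = 1.0963; Cpl = (μ̂ − LSL) / (3σ̂) = (832.5 − 830.1) / (3 × 1.277) = 0.6265; Cpk = min(Cpu, Cpl) = 0.6265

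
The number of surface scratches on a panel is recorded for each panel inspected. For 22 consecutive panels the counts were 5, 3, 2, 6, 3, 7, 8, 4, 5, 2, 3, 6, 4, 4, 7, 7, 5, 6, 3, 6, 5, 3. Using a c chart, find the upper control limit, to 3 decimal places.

11.250

c̄ = (5 + 3 + 2 + 6 + 3 + 7 + 8 + 4 + 5 + 2 + 3 + 6 + 4 + 4 + 7 + 7 + 5 + 6 + 3 + 6 + 5 + 3) / 22 = 104 / 22 = 4.7273
UCL = c̄ + 3√c̄ = 4.7273 + 3 × √4.7273 = 4.7273 + 3 × 2.1742 = 11.2500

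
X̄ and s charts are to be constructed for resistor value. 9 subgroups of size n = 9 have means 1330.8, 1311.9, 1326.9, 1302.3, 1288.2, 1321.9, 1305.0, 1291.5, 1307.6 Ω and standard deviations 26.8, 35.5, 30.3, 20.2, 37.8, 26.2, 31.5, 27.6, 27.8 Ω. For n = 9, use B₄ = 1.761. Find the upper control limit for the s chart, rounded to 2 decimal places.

51.60

s̄ = (26.8 + 35.5 + 30.3 + 20.2 + 37.8 + 26.2 + 31.5 + 27.6 + 27.8) / 9 = 29.3000
UCL_s = B₄·s̄ = 1.761 × 29.3000 = 51.5973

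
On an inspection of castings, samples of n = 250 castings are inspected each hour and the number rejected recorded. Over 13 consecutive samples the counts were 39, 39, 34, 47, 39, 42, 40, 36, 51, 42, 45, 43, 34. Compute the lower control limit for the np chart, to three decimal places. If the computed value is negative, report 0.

p̄ = Σdᵢ / (k·n) = 531 / (13 × 250) = 0.16338
LCL = np̄ − 3·√(np̄(1−p̄)) = 40.8462 − 3 × 5.8457 = 23.3090

23.309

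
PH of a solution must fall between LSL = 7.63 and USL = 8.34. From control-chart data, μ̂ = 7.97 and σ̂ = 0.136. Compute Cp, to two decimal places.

0.87

Cp = (USL − LSL) / (6σ̂) = (8.34 − 7.63) / (6 × 0.136) = 0.7100 / 0.8160 = 0.8701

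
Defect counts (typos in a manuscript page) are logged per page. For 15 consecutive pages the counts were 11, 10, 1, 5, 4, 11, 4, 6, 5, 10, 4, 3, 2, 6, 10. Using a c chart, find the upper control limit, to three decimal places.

c̄ = (11 + 10 + 1 + 5 + 4 + 11 + 4 + 6 + 5 + 10 + 4 + 3 + 2 + 6 + 10) / 15 = 92 / 15 = 6.1333
UCL = c̄ + 3√c̄ = 6.1333 + 3 × √6.1333 = 6.1333 + 3 × 2.4766 = 13.5630

13.563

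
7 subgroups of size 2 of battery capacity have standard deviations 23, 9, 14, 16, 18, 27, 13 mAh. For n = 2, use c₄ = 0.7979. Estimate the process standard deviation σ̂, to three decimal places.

s̄ = (23 + 9 + 14 + 16 + 18 + 27 + 13) / 7 = 17.1429
σ̂ = s̄ / c₄ = 17.1429 / 0.7979 = 21.4850

21.485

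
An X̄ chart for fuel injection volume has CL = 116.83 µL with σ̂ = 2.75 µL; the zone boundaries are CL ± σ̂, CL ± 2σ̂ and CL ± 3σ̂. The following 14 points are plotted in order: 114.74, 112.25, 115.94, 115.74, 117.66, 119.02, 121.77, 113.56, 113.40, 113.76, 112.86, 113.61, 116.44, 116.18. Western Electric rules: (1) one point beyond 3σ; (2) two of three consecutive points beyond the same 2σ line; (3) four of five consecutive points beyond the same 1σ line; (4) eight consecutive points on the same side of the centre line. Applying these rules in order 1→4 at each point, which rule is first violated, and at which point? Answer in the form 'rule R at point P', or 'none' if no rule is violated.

Zone of each point (C = within 1σ̂, B = 1σ̂–2σ̂, A = 2σ̂–3σ̂, * = beyond 3σ̂; sign = side of CL): 1:-C, 2:-B, 3:-C, 4:-C, 5:+C, 6:+C, 7:+B, 8:-B, 9:-B, 10:-B, 11:-B, 12:-B, 13:-C, 14:-C
Rule 3 (four of five consecutive points beyond the same 1σ limit) is satisfied at point 11.

rule 3 at point 11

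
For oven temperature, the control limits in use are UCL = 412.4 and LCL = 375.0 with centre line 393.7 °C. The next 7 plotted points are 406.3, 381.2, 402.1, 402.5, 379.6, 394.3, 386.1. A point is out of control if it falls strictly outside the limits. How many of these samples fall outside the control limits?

All 7 points lie within [375.0, 412.4].

0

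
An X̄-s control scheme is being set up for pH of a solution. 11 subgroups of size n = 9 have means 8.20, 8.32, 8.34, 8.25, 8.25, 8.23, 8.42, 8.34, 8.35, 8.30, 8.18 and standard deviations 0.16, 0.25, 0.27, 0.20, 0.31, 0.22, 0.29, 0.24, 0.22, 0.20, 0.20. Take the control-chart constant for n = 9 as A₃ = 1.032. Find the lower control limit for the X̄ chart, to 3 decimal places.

8.049

X̄̄ = (8.20 + 8.32 + 8.34 + 8.25 + 8.25 + 8.23 + 8.42 + 8.34 + 8.35 + 8.30 + 8.18) / 11 = 8.2891
s̄ = (0.16 + 0.25 + 0.27 + 0.20 + 0.31 + 0.22 + 0.29 + 0.24 + 0.22 + 0.20 + 0.20) / 11 = 0.2327
LCL = X̄̄ − A₃·s̄ = 8.2891 − 1.032 × 0.2327 = 8.0489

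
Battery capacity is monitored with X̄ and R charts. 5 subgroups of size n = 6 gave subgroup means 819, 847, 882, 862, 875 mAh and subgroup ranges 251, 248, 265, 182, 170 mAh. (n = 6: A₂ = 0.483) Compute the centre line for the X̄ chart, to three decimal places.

857.000

X̄̄ = (819 + 847 + 882 + 862 + 875) / 5 = 4285.0000 / 5 = 857.0000
CL = X̄̄ = 857.0000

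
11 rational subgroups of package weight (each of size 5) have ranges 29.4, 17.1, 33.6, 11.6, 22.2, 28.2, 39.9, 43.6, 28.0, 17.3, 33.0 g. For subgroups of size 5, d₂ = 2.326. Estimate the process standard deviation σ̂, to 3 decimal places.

11.878

R̄ = (29.4 + 17.1 + 33.6 + 11.6 + 22.2 + 28.2 + 39.9 + 43.6 + 28.0 + 17.3 + 33.0) / 11 = 27.6273
σ̂ = R̄ / d₂ = 27.6273 / 2.326 = 11.8776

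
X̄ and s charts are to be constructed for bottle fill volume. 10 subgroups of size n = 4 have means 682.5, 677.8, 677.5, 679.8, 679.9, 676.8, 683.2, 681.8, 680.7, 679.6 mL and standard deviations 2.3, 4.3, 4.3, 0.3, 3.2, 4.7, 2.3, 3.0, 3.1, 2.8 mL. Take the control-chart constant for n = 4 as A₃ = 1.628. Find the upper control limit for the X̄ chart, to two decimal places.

684.89

X̄̄ = (682.5 + 677.8 + 677.5 + 679.8 + 679.9 + 676.8 + 683.2 + 681.8 + 680.7 + 679.6) / 10 = 679.9600
s̄ = (2.3 + 4.3 + 4.3 + 0.3 + 3.2 + 4.7 + 2.3 + 3.0 + 3.1 + 2.8) / 10 = 3.0300
UCL = X̄̄ + A₃·s̄ = 679.9600 + 1.628 × 3.0300 = 684.8928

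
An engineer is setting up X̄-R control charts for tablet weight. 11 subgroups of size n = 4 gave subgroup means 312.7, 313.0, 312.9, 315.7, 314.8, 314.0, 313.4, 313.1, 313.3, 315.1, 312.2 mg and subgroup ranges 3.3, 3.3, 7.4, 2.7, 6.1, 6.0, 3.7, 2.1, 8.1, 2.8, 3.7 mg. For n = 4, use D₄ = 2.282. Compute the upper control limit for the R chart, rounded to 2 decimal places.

10.21

R̄ = (3.3 + 3.3 + 7.4 + 2.7 + 6.1 + 6.0 + 3.7 + 2.1 + 8.1 + 2.8 + 3.7) / 11 = 49.2000 / 11 = 4.4727
UCL_R = D₄·R̄ = 2.282 × 4.4727 = 10.2068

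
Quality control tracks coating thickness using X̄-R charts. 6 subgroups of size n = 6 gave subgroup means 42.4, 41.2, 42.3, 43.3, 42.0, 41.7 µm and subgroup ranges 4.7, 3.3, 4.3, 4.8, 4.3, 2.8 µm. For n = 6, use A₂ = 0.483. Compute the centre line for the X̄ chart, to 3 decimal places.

42.150

X̄̄ = (42.4 + 41.2 + 42.3 + 43.3 + 42.0 + 41.7) / 6 = 252.9000 / 6 = 42.1500
CL = X̄̄ = 42.1500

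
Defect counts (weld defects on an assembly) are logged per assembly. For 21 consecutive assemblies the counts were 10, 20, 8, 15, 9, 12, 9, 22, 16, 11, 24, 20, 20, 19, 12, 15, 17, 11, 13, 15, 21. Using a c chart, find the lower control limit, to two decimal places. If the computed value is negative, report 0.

3.50

c̄ = (10 + 20 + 8 + 15 + 9 + 12 + 9 + 22 + 16 + 11 + 24 + 20 + 20 + 19 + 12 + 15 + 17 + 11 + 13 + 15 + 21) / 21 = 319 / 21 = 15.1905
LCL = c̄ − 3√c̄ = 15.1905 − 3 × 3.8975 = 3.4980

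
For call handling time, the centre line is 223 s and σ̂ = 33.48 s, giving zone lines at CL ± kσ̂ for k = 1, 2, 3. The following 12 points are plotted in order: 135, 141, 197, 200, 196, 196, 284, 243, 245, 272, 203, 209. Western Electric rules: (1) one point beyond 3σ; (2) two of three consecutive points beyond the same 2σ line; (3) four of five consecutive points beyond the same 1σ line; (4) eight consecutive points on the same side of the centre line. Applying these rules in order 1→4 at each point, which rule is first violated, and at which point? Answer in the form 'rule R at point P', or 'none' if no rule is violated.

Zone of each point (C = within 1σ̂, B = 1σ̂–2σ̂, A = 2σ̂–3σ̂, * = beyond 3σ̂; sign = side of CL): 1:-A, 2:-A, 3:-C, 4:-C, 5:-C, 6:-C, 7:+B, 8:+C, 9:+C, 10:+B, 11:-C, 12:-C
Rule 2 (two of three consecutive points beyond the same 2σ limit) is satisfied at point 2.

rule 2 at point 2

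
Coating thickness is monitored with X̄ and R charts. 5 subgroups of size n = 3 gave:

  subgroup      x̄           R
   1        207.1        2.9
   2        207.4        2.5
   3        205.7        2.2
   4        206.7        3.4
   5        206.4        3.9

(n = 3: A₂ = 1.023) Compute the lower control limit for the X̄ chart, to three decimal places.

X̄̄ = (207.1 + 207.4 + 205.7 + 206.7 + 206.4) / 5 = 1033.3000 / 5 = 206.6600
R̄ = (2.9 + 2.5 + 2.2 + 3.4 + 3.9) / 5 = 14.9000 / 5 = 2.9800
LCL = X̄̄ − A₂·R̄ = 206.6600 − 1.023 × 2.9800 = 203.6115

203.611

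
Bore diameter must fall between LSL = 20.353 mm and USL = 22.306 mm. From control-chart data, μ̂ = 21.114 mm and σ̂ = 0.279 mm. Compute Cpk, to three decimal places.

Cpu = (USL − μ̂) / (3σ̂) = (22.306 − 21.114) / (3 × 0.279) = 1.4241; Cpl = (μ̂ − LSL) / (3σ̂) = (21.114 − 20.353) / (3 × 0.279) = 0.9092; Cpk = min(Cpu, Cpl) = 0.9092

0.909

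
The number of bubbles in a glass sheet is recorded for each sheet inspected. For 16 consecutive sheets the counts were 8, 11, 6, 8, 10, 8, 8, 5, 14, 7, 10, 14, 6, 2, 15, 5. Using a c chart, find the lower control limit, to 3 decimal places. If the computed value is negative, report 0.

c̄ = (8 + 11 + 6 + 8 + 10 + 8 + 8 + 5 + 14 + 7 + 10 + 14 + 6 + 2 + 15 + 5) / 16 = 137 / 16 = 8.5625
LCL = c̄ − 3√c̄ = 8.5625 − 3 × 2.9262 = -0.2160 → 0 (cannot be negative)

0.000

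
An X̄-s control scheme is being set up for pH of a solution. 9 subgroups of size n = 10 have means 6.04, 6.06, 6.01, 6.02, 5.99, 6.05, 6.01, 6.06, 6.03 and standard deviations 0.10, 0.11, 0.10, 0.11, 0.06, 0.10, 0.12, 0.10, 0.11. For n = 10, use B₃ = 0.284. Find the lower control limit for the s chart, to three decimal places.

0.029

s̄ = (0.10 + 0.11 + 0.10 + 0.11 + 0.06 + 0.10 + 0.12 + 0.10 + 0.11) / 9 = 0.1011
LCL_s = B₃·s̄ = 0.284 × 0.1011 = 0.0287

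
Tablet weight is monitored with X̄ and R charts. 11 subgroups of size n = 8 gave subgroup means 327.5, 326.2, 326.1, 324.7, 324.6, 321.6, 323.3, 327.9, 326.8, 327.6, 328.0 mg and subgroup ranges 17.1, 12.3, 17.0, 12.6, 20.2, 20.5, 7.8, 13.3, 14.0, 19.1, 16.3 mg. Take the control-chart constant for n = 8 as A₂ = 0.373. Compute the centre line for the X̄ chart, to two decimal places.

325.85

X̄̄ = (327.5 + 326.2 + 326.1 + 324.7 + 324.6 + 321.6 + 323.3 + 327.9 + 326.8 + 327.6 + 328.0) / 11 = 3584.3000 / 11 = 325.8455
CL = X̄̄ = 325.8455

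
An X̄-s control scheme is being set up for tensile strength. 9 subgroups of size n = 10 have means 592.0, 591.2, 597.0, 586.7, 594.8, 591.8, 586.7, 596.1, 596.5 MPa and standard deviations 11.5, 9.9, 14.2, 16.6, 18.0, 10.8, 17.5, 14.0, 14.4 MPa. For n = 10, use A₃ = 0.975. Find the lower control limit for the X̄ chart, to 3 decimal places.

X̄̄ = (592.0 + 591.2 + 597.0 + 586.7 + 594.8 + 591.8 + 586.7 + 596.1 + 596.5) / 9 = 592.5333
s̄ = (11.5 + 9.9 + 14.2 + 16.6 + 18.0 + 10.8 + 17.5 + 14.0 + 14.4) / 9 = 14.1000
LCL = X̄̄ − A₃·s̄ = 592.5333 − 0.975 × 14.1000 = 578.7858

578.786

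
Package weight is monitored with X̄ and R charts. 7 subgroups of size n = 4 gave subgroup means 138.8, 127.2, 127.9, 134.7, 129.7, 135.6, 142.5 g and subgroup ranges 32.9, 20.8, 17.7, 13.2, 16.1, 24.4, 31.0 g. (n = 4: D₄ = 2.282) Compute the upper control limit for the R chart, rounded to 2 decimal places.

50.89

R̄ = (32.9 + 20.8 + 17.7 + 13.2 + 16.1 + 24.4 + 31.0) / 7 = 156.1000 / 7 = 22.3000
UCL_R = D₄·R̄ = 2.282 × 22.3000 = 50.8886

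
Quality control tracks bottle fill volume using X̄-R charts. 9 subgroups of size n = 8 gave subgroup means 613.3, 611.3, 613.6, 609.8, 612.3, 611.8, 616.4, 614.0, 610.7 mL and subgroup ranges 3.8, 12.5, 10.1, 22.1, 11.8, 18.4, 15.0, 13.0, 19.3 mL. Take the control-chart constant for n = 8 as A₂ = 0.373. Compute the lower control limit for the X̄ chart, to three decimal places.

X̄̄ = (613.3 + 611.3 + 613.6 + 609.8 + 612.3 + 611.8 + 616.4 + 614.0 + 610.7) / 9 = 5513.2000 / 9 = 612.5778
R̄ = (3.8 + 12.5 + 10.1 + 22.1 + 11.8 + 18.4 + 15.0 + 13.0 + 19.3) / 9 = 126.0000 / 9 = 14.0000
LCL = X̄̄ − A₂·R̄ = 612.5778 − 0.373 × 14.0000 = 607.3558

607.356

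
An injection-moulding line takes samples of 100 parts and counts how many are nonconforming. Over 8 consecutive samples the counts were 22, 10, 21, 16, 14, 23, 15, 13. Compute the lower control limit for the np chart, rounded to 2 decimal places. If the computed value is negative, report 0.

p̄ = Σdᵢ / (k·n) = 134 / (8 × 100) = 0.16750
LCL = np̄ − 3·√(np̄(1−p̄)) = 16.7500 − 3 × 3.7342 = 5.5473

5.55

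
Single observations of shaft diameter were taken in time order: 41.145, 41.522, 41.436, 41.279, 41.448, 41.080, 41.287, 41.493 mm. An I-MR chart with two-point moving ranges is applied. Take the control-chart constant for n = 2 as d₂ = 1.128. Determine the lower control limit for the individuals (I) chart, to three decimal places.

X̄ = (41.145 + 41.522 + 41.436 + 41.279 + 41.448 + 41.080 + 41.287 + 41.493) / 8 = 41.3362
Moving ranges: 0.377, 0.086, 0.157, 0.169, 0.368, 0.207, 0.206; M̄R̄ = 1.5700 / 7 = 0.2243
LCL = X̄ − 3·M̄R̄/d₂ = 41.3362 − 3 × 0.2243 / 1.128 = 40.7397

40.740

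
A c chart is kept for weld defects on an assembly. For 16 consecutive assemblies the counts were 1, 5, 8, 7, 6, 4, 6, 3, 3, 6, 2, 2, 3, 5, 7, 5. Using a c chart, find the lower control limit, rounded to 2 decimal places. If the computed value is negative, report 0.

0.00

c̄ = (1 + 5 + 8 + 7 + 6 + 4 + 6 + 3 + 3 + 6 + 2 + 2 + 3 + 5 + 7 + 5) / 16 = 73 / 16 = 4.5625
LCL = c̄ − 3√c̄ = 4.5625 − 3 × 2.1360 = -1.8455 → 0 (cannot be negative)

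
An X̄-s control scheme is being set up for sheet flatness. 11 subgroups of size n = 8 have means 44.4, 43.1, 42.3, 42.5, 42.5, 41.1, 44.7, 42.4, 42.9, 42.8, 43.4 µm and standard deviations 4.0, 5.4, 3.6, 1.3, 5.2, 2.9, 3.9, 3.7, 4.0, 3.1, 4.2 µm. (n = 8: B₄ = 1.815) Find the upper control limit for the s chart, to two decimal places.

6.81

s̄ = (4.0 + 5.4 + 3.6 + 1.3 + 5.2 + 2.9 + 3.9 + 3.7 + 4.0 + 3.1 + 4.2) / 11 = 3.7545
UCL_s = B₄·s̄ = 1.815 × 3.7545 = 6.8145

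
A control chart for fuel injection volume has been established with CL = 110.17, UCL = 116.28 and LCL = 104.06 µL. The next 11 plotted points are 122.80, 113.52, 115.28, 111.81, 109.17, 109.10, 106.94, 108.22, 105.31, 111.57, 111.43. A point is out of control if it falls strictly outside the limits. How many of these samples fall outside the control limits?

1

Compare each point to [104.06, 116.28]: sample 1 = 122.80 > UCL.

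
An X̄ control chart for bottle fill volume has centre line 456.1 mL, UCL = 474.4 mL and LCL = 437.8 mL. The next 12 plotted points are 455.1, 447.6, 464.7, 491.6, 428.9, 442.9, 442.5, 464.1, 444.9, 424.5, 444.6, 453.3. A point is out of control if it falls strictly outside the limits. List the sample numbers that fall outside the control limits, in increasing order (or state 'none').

Compare each point to [437.8, 474.4]: sample 4 = 491.6 > UCL; sample 5 = 428.9 < LCL; sample 10 = 424.5 < LCL.

4, 5, 10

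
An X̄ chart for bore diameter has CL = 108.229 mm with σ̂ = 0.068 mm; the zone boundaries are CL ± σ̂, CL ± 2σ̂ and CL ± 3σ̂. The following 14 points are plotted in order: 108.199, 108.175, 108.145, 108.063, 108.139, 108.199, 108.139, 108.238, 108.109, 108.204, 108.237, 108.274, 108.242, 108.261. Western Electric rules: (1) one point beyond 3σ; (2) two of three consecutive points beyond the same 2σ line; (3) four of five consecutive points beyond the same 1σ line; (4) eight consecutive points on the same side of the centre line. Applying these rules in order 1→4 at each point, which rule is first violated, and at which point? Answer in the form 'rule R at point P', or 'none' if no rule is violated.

Zone of each point (C = within 1σ̂, B = 1σ̂–2σ̂, A = 2σ̂–3σ̂, * = beyond 3σ̂; sign = side of CL): 1:-C, 2:-C, 3:-B, 4:-A, 5:-B, 6:-C, 7:-B, 8:+C, 9:-B, 10:-C, 11:+C, 12:+C, 13:+C, 14:+C
Rule 3 (four of five consecutive points beyond the same 1σ limit) is satisfied at point 7.

rule 3 at point 7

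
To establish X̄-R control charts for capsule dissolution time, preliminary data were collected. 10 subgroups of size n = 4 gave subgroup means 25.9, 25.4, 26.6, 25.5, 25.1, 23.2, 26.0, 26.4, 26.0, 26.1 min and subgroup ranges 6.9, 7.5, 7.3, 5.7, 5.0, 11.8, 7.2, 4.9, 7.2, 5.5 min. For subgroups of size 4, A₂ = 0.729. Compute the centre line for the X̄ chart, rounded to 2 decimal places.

X̄̄ = (25.9 + 25.4 + 26.6 + 25.5 + 25.1 + 23.2 + 26.0 + 26.4 + 26.0 + 26.1) / 10 = 256.2000 / 10 = 25.6200
CL = X̄̄ = 25.6200

25.62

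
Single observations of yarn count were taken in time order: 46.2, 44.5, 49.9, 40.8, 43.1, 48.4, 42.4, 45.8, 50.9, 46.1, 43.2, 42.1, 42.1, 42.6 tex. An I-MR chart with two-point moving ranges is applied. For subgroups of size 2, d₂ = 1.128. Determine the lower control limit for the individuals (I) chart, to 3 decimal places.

X̄ = (46.2 + 44.5 + 49.9 + 40.8 + 43.1 + 48.4 + 42.4 + 45.8 + 50.9 + 46.1 + 43.2 + 42.1 + 42.1 + 42.6) / 14 = 44.8643
Moving ranges: 1.7, 5.4, 9.1, 2.3, 5.3, 6.0, 3.4, 5.1, 4.8, 2.9, 1.1, 0.0, 0.5; M̄R̄ = 47.6000 / 13 = 3.6615
LCL = X̄ − 3·M̄R̄/d₂ = 44.8643 − 3 × 3.6615 / 1.128 = 35.1262

35.126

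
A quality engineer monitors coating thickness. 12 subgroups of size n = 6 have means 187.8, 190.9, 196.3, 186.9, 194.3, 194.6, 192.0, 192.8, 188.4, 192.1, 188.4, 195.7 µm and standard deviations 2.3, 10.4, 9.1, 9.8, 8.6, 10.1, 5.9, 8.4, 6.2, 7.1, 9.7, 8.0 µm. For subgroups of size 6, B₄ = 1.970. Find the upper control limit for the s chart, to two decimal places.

s̄ = (2.3 + 10.4 + 9.1 + 9.8 + 8.6 + 10.1 + 5.9 + 8.4 + 6.2 + 7.1 + 9.7 + 8.0) / 12 = 7.9667
UCL_s = B₄·s̄ = 1.970 × 7.9667 = 15.6943

15.69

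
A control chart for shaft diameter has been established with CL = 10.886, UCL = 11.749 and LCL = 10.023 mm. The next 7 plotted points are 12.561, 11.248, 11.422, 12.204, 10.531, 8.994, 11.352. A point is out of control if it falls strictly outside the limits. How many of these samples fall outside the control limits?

Compare each point to [10.023, 11.749]: sample 1 = 12.561 > UCL; sample 4 = 12.204 > UCL; sample 6 = 8.994 < LCL.

3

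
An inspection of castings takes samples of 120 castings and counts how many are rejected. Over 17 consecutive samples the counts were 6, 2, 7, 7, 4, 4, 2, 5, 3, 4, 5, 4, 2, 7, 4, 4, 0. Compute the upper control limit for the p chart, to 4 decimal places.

p̄ = Σdᵢ / (k·n) = 70 / (17 × 120) = 0.03431
UCL = p̄ + 3·√(p̄(1−p̄)/n) = 0.03431 + 3 × √(0.03431×0.96569/120) = 0.03431 + 3 × 0.01662 = 0.08417

0.0842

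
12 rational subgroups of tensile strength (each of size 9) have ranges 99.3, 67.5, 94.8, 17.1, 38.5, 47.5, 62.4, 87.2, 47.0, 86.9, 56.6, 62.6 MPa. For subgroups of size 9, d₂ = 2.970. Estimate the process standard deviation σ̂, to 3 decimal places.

R̄ = (99.3 + 67.5 + 94.8 + 17.1 + 38.5 + 47.5 + 62.4 + 87.2 + 47.0 + 86.9 + 56.6 + 62.6) / 12 = 63.9500
σ̂ = R̄ / d₂ = 63.9500 / 2.970 = 21.5320

21.532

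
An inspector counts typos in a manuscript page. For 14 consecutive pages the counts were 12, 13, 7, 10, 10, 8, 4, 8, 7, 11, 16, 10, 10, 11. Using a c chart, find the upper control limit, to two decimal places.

19.17

c̄ = (12 + 13 + 7 + 10 + 10 + 8 + 4 + 8 + 7 + 11 + 16 + 10 + 10 + 11) / 14 = 137 / 14 = 9.7857
UCL = c̄ + 3√c̄ = 9.7857 + 3 × √9.7857 = 9.7857 + 3 × 3.1282 = 19.1704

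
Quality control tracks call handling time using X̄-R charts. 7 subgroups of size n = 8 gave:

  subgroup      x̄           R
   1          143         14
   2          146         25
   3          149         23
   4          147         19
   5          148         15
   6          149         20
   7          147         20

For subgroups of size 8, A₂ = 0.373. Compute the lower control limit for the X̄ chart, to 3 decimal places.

X̄̄ = (143 + 146 + 149 + 147 + 148 + 149 + 147) / 7 = 1029.0000 / 7 = 147.0000
R̄ = (14 + 25 + 23 + 19 + 15 + 20 + 20) / 7 = 136.0000 / 7 = 19.4286
LCL = X̄̄ − A₂·R̄ = 147.0000 − 0.373 × 19.4286 = 139.7531

139.753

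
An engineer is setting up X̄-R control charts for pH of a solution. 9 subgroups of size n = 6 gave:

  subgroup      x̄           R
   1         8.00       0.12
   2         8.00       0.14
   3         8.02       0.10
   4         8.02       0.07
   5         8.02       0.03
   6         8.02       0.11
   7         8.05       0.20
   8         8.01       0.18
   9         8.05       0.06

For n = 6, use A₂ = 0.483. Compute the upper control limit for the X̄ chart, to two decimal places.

X̄̄ = (8.00 + 8.00 + 8.02 + 8.02 + 8.02 + 8.02 + 8.05 + 8.01 + 8.05) / 9 = 72.1900 / 9 = 8.0211
R̄ = (0.12 + 0.14 + 0.10 + 0.07 + 0.03 + 0.11 + 0.20 + 0.18 + 0.06) / 9 = 1.0100 / 9 = 0.1122
UCL = X̄̄ + A₂·R̄ = 8.0211 + 0.483 × 0.1122 = 8.0753

8.08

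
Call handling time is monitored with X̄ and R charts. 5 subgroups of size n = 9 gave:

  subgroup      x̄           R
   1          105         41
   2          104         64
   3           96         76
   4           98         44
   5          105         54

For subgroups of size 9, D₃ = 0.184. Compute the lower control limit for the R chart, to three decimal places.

R̄ = (41 + 64 + 76 + 44 + 54) / 5 = 279.0000 / 5 = 55.8000
LCL_R = D₃·R̄ = 0.184 × 55.8000 = 10.2672

10.267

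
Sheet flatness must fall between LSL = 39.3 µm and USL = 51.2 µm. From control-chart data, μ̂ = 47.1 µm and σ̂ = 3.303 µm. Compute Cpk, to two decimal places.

0.41

Cpu = (USL − μ̂) / (3σ̂) = (51.2 − 47.1) / (3 × 3.303) = 0.4138; Cpl = (μ̂ − LSL) / (3σ̂) = (47.1 − 39.3) / (3 × 3.303) = 0.7872; Cpk = min(Cpu, Cpl) = 0.4138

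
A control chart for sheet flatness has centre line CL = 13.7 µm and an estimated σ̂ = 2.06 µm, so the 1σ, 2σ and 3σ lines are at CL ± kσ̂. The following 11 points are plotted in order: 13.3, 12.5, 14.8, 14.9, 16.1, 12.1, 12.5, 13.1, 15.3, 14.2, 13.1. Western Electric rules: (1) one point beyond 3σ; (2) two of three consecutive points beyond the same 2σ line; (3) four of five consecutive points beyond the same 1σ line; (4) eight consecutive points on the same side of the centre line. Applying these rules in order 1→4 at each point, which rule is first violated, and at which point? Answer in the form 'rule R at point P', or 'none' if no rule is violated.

Zone of each point (C = within 1σ̂, B = 1σ̂–2σ̂, A = 2σ̂–3σ̂, * = beyond 3σ̂; sign = side of CL): 1:-C, 2:-C, 3:+C, 4:+C, 5:+B, 6:-C, 7:-C, 8:-C, 9:+C, 10:+C, 11:-C
No rule fires across all 11 points.

none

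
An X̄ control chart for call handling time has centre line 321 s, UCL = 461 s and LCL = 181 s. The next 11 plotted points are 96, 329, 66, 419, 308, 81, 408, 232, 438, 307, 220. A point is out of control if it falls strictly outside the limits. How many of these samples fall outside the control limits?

3

Compare each point to [181, 461]: sample 1 = 96 < LCL; sample 3 = 66 < LCL; sample 6 = 81 < LCL.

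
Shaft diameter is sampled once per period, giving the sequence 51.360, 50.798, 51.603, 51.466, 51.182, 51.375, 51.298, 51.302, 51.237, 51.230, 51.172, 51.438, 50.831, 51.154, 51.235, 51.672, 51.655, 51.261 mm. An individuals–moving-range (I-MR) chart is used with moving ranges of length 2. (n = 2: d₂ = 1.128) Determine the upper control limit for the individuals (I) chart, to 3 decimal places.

X̄ = (51.360 + 50.798 + 51.603 + 51.466 + 51.182 + 51.375 + 51.298 + 51.302 + 51.237 + 51.230 + 51.172 + 51.438 + 50.831 + 51.154 + 51.235 + 51.672 + 51.655 + 51.261) / 18 = 51.2927
Moving ranges: 0.562, 0.805, 0.137, 0.284, 0.193, 0.077, 0.004, 0.065, 0.007, 0.058, 0.266, 0.607, 0.323, 0.081, 0.437, 0.017, 0.394; M̄R̄ = 4.3170 / 17 = 0.2539
UCL = X̄ + 3·M̄R̄/d₂ = 51.2927 + 3 × 0.2539 / 1.128 = 51.9681

51.968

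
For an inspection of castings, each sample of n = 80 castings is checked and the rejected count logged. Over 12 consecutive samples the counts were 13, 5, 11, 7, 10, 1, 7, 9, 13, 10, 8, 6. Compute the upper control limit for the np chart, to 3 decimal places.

16.530

p̄ = Σdᵢ / (k·n) = 100 / (12 × 80) = 0.10417
UCL = np̄ + 3·√(np̄(1−p̄)) = 8.3333 + 3 × √(8.3333×0.89583) = 8.3333 + 3 × 2.7323 = 16.5301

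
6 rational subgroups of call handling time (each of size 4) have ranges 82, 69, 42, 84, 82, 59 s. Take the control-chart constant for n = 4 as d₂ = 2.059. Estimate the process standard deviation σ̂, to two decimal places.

R̄ = (82 + 69 + 42 + 84 + 82 + 59) / 6 = 69.6667
σ̂ = R̄ / d₂ = 69.6667 / 2.059 = 33.8352

33.84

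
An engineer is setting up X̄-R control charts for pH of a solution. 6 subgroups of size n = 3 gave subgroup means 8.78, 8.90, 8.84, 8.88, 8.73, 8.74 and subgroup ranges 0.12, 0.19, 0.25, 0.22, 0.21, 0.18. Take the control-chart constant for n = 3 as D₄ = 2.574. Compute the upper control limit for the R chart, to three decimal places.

R̄ = (0.12 + 0.19 + 0.25 + 0.22 + 0.21 + 0.18) / 6 = 1.1700 / 6 = 0.1950
UCL_R = D₄·R̄ = 2.574 × 0.1950 = 0.5019

0.502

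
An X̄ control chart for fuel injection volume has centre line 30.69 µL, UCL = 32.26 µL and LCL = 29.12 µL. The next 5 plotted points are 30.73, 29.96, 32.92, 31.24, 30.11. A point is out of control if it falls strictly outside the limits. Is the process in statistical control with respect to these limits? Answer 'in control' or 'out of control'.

out of control

Compare each point to [29.12, 32.26]: sample 3 = 32.92 > UCL.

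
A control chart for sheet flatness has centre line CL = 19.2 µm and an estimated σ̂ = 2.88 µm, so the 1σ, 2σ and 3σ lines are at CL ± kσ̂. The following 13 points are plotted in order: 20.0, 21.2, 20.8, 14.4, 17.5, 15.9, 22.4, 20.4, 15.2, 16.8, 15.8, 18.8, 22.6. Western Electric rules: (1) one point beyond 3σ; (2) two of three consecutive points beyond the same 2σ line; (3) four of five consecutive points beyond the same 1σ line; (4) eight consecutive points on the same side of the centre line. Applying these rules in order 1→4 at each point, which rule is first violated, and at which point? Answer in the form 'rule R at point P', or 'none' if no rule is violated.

none

Zone of each point (C = within 1σ̂, B = 1σ̂–2σ̂, A = 2σ̂–3σ̂, * = beyond 3σ̂; sign = side of CL): 1:+C, 2:+C, 3:+C, 4:-B, 5:-C, 6:-B, 7:+B, 8:+C, 9:-B, 10:-C, 11:-B, 12:-C, 13:+B
No rule fires across all 13 points.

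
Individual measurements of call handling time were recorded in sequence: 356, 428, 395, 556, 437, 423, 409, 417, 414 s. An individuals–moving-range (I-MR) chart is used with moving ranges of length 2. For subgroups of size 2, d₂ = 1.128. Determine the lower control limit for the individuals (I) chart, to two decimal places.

285.15

X̄ = (356 + 428 + 395 + 556 + 437 + 423 + 409 + 417 + 414) / 9 = 426.1111
Moving ranges: 72, 33, 161, 119, 14, 14, 8, 3; M̄R̄ = 424.0000 / 8 = 53.0000
LCL = X̄ − 3·M̄R̄/d₂ = 426.1111 − 3 × 53.0000 / 1.128 = 285.1537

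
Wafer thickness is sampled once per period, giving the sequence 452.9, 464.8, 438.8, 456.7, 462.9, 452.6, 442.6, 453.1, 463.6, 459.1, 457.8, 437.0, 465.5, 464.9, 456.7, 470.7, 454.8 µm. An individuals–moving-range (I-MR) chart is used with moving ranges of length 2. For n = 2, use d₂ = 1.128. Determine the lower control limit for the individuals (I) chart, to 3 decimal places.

423.384

X̄ = (452.9 + 464.8 + 438.8 + 456.7 + 462.9 + 452.6 + 442.6 + 453.1 + 463.6 + 459.1 + 457.8 + 437.0 + 465.5 + 464.9 + 456.7 + 470.7 + 454.8) / 17 = 456.1471
Moving ranges: 11.9, 26.0, 17.9, 6.2, 10.3, 10.0, 10.5, 10.5, 4.5, 1.3, 20.8, 28.5, 0.6, 8.2, 14.0, 15.9; M̄R̄ = 197.1000 / 16 = 12.3187
LCL = X̄ − 3·M̄R̄/d₂ = 456.1471 − 3 × 12.3187 / 1.128 = 423.3844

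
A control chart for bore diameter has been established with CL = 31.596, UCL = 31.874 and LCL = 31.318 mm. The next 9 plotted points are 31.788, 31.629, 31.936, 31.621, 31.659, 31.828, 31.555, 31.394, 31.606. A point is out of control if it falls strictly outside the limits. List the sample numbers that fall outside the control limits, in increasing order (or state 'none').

Compare each point to [31.318, 31.874]: sample 3 = 31.936 > UCL.

3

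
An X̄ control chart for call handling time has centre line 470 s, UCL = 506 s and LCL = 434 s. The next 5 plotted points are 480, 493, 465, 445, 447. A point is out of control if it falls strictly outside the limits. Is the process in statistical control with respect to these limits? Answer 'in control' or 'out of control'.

in control

All 5 points lie within [434, 506].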